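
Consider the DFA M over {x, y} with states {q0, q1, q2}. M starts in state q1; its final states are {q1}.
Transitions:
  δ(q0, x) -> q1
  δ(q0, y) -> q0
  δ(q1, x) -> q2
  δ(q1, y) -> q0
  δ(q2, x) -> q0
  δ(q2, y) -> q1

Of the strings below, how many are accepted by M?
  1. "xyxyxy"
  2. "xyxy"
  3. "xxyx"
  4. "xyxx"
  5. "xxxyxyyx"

4

"xyxyxy": accepted
"xyxy": accepted
"xxyx": accepted
"xyxx": rejected
"xxxyxyyx": accepted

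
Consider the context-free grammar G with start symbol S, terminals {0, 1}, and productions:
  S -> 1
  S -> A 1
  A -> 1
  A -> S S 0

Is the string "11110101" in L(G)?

yes

S ⇒ A1 ⇒ SS01 ⇒ A1S01 ⇒ 11S01 ⇒ 11A101 ⇒ 11SS0101 ⇒ 111S0101 ⇒ 11110101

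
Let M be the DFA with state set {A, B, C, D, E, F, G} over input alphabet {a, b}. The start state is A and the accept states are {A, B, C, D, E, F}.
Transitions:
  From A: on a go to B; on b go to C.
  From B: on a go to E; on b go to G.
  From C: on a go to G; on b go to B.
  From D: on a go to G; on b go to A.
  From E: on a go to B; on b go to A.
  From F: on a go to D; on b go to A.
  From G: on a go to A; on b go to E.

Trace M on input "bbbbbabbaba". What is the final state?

A --b--> C
C --b--> B
B --b--> G
G --b--> E
E --b--> A
A --a--> B
B --b--> G
G --b--> E
E --a--> B
B --b--> G
G --a--> A

A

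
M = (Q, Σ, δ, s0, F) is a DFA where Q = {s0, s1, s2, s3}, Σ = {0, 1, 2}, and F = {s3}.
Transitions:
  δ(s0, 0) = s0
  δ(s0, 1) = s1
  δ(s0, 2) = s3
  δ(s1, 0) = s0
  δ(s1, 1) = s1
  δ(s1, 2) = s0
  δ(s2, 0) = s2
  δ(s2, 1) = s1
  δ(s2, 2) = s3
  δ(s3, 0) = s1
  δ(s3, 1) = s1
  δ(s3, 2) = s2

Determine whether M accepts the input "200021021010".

s0 --2--> s3
s3 --0--> s1
s1 --0--> s0
s0 --0--> s0
s0 --2--> s3
s3 --1--> s1
s1 --0--> s0
s0 --2--> s3
s3 --1--> s1
s1 --0--> s0
s0 --1--> s1
s1 --0--> s0
End in state s0, which is not an accepting state.

rejected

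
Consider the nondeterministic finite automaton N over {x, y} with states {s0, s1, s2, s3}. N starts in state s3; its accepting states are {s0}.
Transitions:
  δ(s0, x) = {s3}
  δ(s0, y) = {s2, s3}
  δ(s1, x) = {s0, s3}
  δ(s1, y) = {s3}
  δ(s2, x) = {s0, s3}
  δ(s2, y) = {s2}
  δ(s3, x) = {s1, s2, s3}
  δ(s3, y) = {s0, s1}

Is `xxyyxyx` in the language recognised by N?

Start: {s3}
read x: {s1, s2, s3}
read x: {s0, s1, s2, s3}
read y: {s0, s1, s2, s3}
read y: {s0, s1, s2, s3}
read x: {s0, s1, s2, s3}
read y: {s0, s1, s2, s3}
read x: {s0, s1, s2, s3}
Reachable ∩ accepting = {s0} — nonempty.

accepted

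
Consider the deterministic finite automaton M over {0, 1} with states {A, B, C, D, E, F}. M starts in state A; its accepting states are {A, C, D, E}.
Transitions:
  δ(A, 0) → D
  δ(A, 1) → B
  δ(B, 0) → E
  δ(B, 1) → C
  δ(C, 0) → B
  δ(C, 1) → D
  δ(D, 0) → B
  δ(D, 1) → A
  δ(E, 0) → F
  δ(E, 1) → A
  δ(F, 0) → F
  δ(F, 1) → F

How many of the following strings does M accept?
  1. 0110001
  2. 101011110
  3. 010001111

0110001: rejected
101011110: rejected
010001111: accepted

1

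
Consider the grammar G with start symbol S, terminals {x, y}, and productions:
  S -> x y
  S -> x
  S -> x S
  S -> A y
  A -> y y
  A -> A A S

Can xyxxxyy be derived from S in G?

no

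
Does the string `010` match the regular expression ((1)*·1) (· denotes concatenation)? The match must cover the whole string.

no

No split of 010 into u·v has (1)* matching u and 1 matching v.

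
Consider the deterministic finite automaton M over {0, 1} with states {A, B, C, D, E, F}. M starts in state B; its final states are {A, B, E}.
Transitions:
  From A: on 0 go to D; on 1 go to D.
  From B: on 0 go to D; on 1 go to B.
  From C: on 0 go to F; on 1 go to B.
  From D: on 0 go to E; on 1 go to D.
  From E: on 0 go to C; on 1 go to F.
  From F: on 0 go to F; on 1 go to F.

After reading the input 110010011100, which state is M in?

F

B --1--> B
B --1--> B
B --0--> D
D --0--> E
E --1--> F
F --0--> F
F --0--> F
F --1--> F
F --1--> F
F --1--> F
F --0--> F
F --0--> F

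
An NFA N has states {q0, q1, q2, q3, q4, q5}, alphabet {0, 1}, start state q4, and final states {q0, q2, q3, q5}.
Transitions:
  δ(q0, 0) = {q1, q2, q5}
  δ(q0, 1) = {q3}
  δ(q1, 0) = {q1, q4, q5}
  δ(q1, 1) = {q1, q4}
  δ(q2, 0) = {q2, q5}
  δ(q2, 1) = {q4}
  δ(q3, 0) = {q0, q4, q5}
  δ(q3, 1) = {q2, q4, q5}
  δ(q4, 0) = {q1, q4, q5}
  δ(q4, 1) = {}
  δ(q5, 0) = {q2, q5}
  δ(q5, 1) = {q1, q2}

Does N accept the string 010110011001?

Start: {q4}
read 0: {q1, q4, q5}
read 1: {q1, q2, q4}
read 0: {q1, q2, q4, q5}
read 1: {q1, q2, q4}
read 1: {q1, q4}
read 0: {q1, q4, q5}
read 0: {q1, q2, q4, q5}
read 1: {q1, q2, q4}
read 1: {q1, q4}
read 0: {q1, q4, q5}
read 0: {q1, q2, q4, q5}
read 1: {q1, q2, q4}
Reachable ∩ accepting = {q2} — nonempty.

accepted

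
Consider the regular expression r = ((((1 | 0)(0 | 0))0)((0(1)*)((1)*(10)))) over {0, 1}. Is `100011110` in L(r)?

Split as 100·011110: (((1|0)(0|0))0) matches 100 and ((0(1)*)((1)*(10))) matches 011110.

yes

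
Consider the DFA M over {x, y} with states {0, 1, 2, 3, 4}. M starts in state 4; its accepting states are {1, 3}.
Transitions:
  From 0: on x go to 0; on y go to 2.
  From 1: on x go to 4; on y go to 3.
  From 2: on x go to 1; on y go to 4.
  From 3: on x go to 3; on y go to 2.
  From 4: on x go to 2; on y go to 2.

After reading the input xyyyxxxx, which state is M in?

2

4 --x--> 2
2 --y--> 4
4 --y--> 2
2 --y--> 4
4 --x--> 2
2 --x--> 1
1 --x--> 4
4 --x--> 2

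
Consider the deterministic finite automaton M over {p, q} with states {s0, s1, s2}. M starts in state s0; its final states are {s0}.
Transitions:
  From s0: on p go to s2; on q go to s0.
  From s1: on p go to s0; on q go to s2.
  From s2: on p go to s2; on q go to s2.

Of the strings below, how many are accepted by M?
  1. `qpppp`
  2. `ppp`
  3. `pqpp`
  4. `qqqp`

0

`qpppp`: rejected
`ppp`: rejected
`pqpp`: rejected
`qqqp`: rejected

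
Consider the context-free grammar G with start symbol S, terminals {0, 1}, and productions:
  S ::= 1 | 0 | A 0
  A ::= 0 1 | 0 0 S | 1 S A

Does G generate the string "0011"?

no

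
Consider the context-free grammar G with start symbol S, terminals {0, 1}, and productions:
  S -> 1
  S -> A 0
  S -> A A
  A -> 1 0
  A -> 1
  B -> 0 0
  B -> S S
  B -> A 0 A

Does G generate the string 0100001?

no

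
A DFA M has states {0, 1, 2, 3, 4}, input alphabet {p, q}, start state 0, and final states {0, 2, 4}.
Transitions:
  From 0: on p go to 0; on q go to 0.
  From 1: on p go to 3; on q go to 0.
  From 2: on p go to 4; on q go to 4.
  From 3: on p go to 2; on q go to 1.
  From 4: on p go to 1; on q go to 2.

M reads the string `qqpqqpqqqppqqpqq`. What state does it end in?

0 --q--> 0
0 --q--> 0
0 --p--> 0
0 --q--> 0
0 --q--> 0
0 --p--> 0
0 --q--> 0
0 --q--> 0
0 --q--> 0
0 --p--> 0
0 --p--> 0
0 --q--> 0
0 --q--> 0
0 --p--> 0
0 --q--> 0
0 --q--> 0

0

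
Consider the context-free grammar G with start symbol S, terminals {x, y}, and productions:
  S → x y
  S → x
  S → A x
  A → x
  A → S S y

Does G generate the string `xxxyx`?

S ⇒ Ax ⇒ SSyx ⇒ xSyx ⇒ xAxyx ⇒ xxxyx

yes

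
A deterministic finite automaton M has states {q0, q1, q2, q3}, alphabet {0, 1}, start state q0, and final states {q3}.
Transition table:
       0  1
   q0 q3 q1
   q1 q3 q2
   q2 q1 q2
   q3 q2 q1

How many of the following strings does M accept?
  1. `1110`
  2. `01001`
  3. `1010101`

0

`1110`: rejected
`01001`: rejected
`1010101`: rejected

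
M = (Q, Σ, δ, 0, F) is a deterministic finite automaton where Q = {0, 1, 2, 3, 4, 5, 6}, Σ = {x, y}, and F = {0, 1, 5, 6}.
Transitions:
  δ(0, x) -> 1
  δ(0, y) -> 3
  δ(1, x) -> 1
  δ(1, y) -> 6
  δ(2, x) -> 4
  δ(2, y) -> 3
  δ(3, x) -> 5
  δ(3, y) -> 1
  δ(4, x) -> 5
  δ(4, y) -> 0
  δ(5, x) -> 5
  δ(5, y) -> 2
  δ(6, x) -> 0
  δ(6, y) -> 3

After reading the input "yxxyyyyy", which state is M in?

3

0 --y--> 3
3 --x--> 5
5 --x--> 5
5 --y--> 2
2 --y--> 3
3 --y--> 1
1 --y--> 6
6 --y--> 3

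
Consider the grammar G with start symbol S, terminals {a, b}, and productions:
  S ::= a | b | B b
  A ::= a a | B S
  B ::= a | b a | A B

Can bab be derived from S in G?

yes

S ⇒ Bb ⇒ bab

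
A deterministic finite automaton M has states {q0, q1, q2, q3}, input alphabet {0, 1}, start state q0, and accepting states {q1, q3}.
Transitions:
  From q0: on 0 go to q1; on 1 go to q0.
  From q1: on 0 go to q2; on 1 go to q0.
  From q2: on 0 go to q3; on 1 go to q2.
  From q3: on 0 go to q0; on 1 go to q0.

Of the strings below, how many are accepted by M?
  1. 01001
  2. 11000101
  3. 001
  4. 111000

01001: rejected
11000101: rejected
001: rejected
111000: accepted

1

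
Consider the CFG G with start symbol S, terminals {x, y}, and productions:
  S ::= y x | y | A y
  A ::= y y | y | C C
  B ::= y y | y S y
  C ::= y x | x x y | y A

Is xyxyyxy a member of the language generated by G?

no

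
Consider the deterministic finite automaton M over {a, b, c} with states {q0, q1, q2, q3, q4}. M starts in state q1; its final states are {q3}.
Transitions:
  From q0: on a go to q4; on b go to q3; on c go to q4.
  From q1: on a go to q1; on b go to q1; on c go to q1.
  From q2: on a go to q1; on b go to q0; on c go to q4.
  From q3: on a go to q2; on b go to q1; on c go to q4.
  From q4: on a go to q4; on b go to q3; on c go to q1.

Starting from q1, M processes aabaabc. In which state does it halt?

q1

q1 --a--> q1
q1 --a--> q1
q1 --b--> q1
q1 --a--> q1
q1 --a--> q1
q1 --b--> q1
q1 --c--> q1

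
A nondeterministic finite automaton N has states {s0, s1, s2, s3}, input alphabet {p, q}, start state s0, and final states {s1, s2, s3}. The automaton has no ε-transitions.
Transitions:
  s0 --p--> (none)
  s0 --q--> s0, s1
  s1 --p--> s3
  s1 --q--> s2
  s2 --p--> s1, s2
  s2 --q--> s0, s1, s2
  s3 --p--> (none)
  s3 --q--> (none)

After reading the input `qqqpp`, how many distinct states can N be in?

Start: {s0}
read q: {s0, s1}
read q: {s0, s1, s2}
read q: {s0, s1, s2}
read p: {s1, s2, s3}
read p: {s1, s2, s3}
Final reachable set {s1, s2, s3} has 3 states.

3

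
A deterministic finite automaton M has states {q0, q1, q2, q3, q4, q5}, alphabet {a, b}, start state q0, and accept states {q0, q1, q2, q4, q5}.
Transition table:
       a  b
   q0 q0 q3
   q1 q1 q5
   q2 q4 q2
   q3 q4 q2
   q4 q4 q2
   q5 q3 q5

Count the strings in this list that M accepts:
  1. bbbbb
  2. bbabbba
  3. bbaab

bbbbb: accepted
bbabbba: accepted
bbaab: accepted

3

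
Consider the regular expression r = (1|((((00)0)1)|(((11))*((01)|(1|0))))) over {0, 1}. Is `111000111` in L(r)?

Neither 1 nor ((((00)0)1)|(((11))*((01)|(1|0)))) matches 111000111.

no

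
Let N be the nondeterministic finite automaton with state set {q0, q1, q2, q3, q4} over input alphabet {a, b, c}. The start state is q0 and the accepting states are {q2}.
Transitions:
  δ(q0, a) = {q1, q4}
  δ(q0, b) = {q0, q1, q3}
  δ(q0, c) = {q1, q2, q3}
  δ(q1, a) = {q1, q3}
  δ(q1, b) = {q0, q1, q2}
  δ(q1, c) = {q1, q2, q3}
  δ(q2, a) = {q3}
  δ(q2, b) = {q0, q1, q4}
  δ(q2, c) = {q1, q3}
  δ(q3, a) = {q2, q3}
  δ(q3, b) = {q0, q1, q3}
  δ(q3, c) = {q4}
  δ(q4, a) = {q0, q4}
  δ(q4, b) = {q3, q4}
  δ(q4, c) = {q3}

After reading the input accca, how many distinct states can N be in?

Start: {q0}
read a: {q1, q4}
read c: {q1, q2, q3}
read c: {q1, q2, q3, q4}
read c: {q1, q2, q3, q4}
read a: {q0, q1, q2, q3, q4}
Final reachable set {q0, q1, q2, q3, q4} has 5 states.

5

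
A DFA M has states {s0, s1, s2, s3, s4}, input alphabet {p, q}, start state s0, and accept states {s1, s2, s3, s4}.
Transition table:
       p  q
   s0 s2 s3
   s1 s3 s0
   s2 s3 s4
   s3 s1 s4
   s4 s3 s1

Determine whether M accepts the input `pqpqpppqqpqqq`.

s0 --p--> s2
s2 --q--> s4
s4 --p--> s3
s3 --q--> s4
s4 --p--> s3
s3 --p--> s1
s1 --p--> s3
s3 --q--> s4
s4 --q--> s1
s1 --p--> s3
s3 --q--> s4
s4 --q--> s1
s1 --q--> s0
End in state s0, which is not an accepting state.

rejected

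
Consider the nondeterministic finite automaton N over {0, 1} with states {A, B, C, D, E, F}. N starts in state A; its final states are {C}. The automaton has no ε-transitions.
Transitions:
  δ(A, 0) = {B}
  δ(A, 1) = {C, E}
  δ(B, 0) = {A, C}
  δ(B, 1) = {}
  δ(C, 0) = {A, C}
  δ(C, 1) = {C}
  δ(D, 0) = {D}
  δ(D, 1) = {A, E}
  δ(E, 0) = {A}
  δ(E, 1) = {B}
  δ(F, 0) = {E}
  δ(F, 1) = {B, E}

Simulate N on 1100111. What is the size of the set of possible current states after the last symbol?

1

Start: {A}
read 1: {C, E}
read 1: {B, C}
read 0: {A, C}
read 0: {A, B, C}
read 1: {C, E}
read 1: {B, C}
read 1: {C}
Final reachable set {C} has 1 state.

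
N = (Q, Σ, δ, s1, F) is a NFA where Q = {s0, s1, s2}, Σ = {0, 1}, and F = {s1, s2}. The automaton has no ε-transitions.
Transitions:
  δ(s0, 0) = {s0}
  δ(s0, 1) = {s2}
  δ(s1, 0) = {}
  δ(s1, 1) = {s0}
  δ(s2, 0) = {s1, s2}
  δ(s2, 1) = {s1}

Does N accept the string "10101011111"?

Start: {s1}
read 1: {s0}
read 0: {s0}
read 1: {s2}
read 0: {s1, s2}
read 1: {s0, s1}
read 0: {s0}
read 1: {s2}
read 1: {s1}
read 1: {s0}
read 1: {s2}
read 1: {s1}
Reachable ∩ accepting = {s1} — nonempty.

accepted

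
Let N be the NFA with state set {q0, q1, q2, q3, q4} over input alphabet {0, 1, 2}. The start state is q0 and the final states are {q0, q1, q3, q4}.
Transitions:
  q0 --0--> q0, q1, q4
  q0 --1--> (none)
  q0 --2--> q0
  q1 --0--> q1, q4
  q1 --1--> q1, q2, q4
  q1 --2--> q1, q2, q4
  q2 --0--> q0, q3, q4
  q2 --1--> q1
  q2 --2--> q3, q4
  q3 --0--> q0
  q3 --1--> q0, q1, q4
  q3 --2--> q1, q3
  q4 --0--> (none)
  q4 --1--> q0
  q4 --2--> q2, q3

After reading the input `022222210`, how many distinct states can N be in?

4

Start: {q0}
read 0: {q0, q1, q4}
read 2: {q0, q1, q2, q3, q4}
read 2: {q0, q1, q2, q3, q4}
read 2: {q0, q1, q2, q3, q4}
read 2: {q0, q1, q2, q3, q4}
read 2: {q0, q1, q2, q3, q4}
read 2: {q0, q1, q2, q3, q4}
read 1: {q0, q1, q2, q4}
read 0: {q0, q1, q3, q4}
Final reachable set {q0, q1, q3, q4} has 4 states.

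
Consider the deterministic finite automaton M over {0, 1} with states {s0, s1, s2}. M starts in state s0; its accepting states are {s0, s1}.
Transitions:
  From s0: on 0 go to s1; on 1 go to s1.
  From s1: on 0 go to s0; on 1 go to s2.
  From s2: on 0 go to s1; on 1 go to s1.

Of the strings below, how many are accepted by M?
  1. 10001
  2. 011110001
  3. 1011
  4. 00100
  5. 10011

10001: accepted
011110001: accepted
1011: rejected
00100: accepted
10011: accepted

4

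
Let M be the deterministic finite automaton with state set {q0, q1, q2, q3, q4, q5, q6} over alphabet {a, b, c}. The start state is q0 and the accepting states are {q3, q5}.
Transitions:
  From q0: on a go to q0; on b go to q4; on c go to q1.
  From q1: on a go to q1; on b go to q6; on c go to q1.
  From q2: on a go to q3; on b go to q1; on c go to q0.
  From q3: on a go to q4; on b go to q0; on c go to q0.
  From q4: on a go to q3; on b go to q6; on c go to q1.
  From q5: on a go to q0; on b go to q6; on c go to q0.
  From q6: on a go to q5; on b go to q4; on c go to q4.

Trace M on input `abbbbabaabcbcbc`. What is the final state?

q0 --a--> q0
q0 --b--> q4
q4 --b--> q6
q6 --b--> q4
q4 --b--> q6
q6 --a--> q5
q5 --b--> q6
q6 --a--> q5
q5 --a--> q0
q0 --b--> q4
q4 --c--> q1
q1 --b--> q6
q6 --c--> q4
q4 --b--> q6
q6 --c--> q4

q4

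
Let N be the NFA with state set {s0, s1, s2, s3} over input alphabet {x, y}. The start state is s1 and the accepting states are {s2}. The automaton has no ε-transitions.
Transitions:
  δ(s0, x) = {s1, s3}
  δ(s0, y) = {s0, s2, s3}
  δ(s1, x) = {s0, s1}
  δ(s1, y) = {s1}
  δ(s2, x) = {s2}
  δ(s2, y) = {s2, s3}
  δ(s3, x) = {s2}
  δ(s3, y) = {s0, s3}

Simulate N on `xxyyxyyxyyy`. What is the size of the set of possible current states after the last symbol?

4

Start: {s1}
read x: {s0, s1}
read x: {s0, s1, s3}
read y: {s0, s1, s2, s3}
read y: {s0, s1, s2, s3}
read x: {s0, s1, s2, s3}
read y: {s0, s1, s2, s3}
read y: {s0, s1, s2, s3}
read x: {s0, s1, s2, s3}
read y: {s0, s1, s2, s3}
read y: {s0, s1, s2, s3}
read y: {s0, s1, s2, s3}
Final reachable set {s0, s1, s2, s3} has 4 states.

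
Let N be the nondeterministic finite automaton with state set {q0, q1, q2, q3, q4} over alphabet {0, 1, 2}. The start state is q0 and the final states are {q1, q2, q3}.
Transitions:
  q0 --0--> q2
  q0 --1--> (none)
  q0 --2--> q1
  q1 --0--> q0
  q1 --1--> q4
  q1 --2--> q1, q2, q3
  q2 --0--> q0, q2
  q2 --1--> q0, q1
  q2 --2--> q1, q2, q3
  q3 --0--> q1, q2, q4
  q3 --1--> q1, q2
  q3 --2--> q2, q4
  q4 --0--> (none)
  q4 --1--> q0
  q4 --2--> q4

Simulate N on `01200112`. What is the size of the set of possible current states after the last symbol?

1

Start: {q0}
read 0: {q2}
read 1: {q0, q1}
read 2: {q1, q2, q3}
read 0: {q0, q1, q2, q4}
read 0: {q0, q2}
read 1: {q0, q1}
read 1: {q4}
read 2: {q4}
Final reachable set {q4} has 1 state.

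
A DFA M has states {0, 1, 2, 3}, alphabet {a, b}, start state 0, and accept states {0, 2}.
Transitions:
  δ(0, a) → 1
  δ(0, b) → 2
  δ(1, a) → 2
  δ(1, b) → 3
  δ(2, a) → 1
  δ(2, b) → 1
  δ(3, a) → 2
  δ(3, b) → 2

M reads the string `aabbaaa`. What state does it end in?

0 --a--> 1
1 --a--> 2
2 --b--> 1
1 --b--> 3
3 --a--> 2
2 --a--> 1
1 --a--> 2

2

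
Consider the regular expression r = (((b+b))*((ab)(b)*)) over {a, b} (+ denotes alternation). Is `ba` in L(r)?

no

No split of ba into u·v has ((b+b))* matching u and ((ab)(b)*) matching v.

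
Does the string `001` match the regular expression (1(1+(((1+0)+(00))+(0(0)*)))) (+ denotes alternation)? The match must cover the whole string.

no

No split of 001 into u·v has 1 matching u and (1+(((1+0)+(00))+(0(0)*))) matching v.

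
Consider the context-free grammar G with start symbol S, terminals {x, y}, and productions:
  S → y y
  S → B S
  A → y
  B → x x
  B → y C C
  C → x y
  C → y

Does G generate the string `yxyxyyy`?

yes

S ⇒ BS ⇒ yCCS ⇒ yxyCS ⇒ yxyxyS ⇒ yxyxyyy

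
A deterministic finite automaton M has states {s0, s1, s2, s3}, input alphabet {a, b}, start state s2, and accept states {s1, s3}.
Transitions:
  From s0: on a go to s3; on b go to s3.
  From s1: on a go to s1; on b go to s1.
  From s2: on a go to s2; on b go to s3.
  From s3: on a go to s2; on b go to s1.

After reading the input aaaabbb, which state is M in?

s2 --a--> s2
s2 --a--> s2
s2 --a--> s2
s2 --a--> s2
s2 --b--> s3
s3 --b--> s1
s1 --b--> s1

s1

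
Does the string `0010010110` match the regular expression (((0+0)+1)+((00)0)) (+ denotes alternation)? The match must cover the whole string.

no

Neither ((0+0)+1) nor ((00)0) matches 0010010110.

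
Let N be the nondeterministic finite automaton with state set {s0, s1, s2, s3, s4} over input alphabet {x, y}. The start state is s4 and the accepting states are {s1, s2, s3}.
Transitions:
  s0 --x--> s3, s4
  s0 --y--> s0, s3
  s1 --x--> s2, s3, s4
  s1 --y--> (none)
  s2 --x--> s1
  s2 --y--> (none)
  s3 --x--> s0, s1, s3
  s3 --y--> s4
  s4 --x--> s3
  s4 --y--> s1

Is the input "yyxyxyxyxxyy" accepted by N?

Start: {s4}
read y: {s1}
read y: {}
The reachable set is empty and stays empty for the remaining 10 symbols.
Reachable ∩ accepting = {} — empty.

rejected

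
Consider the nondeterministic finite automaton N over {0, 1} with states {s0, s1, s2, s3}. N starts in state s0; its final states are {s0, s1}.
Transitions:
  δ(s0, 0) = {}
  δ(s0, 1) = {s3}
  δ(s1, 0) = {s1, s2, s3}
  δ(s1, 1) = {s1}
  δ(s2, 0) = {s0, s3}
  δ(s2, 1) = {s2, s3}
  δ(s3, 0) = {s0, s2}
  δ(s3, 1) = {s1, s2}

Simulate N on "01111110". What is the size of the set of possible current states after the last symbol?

Start: {s0}
read 0: {}
The reachable set is empty and stays empty for the remaining 7 symbols.
Final reachable set {} has 0 states.

0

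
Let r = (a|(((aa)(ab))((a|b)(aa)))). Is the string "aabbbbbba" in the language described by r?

Neither a nor (((aa)(ab))((a|b)(aa))) matches aabbbbbba.

no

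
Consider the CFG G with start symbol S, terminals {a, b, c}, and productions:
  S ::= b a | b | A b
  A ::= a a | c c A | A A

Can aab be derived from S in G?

S ⇒ Ab ⇒ aab

yes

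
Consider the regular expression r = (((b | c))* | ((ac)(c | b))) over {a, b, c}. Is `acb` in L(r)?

The right alternative ((ac)(c|b)) matches acb.

yes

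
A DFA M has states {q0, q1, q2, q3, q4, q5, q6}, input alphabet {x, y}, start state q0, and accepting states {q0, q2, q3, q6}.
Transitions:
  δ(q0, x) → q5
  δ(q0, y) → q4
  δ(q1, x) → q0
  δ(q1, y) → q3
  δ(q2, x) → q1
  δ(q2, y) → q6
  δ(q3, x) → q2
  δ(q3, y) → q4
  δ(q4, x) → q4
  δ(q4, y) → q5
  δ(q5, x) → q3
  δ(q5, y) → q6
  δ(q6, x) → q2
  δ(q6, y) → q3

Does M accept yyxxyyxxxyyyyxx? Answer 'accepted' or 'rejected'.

q0 --y--> q4
q4 --y--> q5
q5 --x--> q3
q3 --x--> q2
q2 --y--> q6
q6 --y--> q3
q3 --x--> q2
q2 --x--> q1
q1 --x--> q0
q0 --y--> q4
q4 --y--> q5
q5 --y--> q6
q6 --y--> q3
q3 --x--> q2
q2 --x--> q1
End in state q1, which is not an accepting state.

rejected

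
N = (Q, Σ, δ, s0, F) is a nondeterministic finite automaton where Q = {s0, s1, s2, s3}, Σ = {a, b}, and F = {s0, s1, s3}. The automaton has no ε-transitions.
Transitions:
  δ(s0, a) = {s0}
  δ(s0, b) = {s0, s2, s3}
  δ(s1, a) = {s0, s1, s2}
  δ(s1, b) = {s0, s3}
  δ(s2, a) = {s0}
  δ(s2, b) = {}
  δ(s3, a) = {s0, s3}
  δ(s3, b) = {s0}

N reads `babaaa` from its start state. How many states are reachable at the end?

Start: {s0}
read b: {s0, s2, s3}
read a: {s0, s3}
read b: {s0, s2, s3}
read a: {s0, s3}
read a: {s0, s3}
read a: {s0, s3}
Final reachable set {s0, s3} has 2 states.

2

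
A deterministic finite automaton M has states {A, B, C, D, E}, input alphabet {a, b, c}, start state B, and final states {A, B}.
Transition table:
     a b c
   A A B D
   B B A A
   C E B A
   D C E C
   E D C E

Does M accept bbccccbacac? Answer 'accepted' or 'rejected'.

B --b--> A
A --b--> B
B --c--> A
A --c--> D
D --c--> C
C --c--> A
A --b--> B
B --a--> B
B --c--> A
A --a--> A
A --c--> D
End in state D, which is not an accepting state.

rejected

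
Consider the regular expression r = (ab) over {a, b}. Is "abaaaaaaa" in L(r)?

No split of abaaaaaaa into u·v has a matching u and b matching v.

no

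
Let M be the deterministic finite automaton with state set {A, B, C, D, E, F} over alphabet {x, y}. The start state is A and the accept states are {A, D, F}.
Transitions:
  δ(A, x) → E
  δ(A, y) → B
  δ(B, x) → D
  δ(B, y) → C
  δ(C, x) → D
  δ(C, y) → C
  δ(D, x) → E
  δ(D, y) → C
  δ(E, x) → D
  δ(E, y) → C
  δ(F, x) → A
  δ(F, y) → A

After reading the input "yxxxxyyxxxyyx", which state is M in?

D

A --y--> B
B --x--> D
D --x--> E
E --x--> D
D --x--> E
E --y--> C
C --y--> C
C --x--> D
D --x--> E
E --x--> D
D --y--> C
C --y--> C
C --x--> D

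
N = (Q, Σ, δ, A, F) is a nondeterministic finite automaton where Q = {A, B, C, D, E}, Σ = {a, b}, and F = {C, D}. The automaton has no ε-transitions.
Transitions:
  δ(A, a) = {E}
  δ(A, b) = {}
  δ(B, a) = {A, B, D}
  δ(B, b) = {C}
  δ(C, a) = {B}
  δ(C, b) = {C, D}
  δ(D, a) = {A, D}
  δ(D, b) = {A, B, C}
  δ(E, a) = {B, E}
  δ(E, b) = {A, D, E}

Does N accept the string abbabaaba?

Start: {A}
read a: {E}
read b: {A, D, E}
read b: {A, B, C, D, E}
read a: {A, B, D, E}
read b: {A, B, C, D, E}
read a: {A, B, D, E}
read a: {A, B, D, E}
read b: {A, B, C, D, E}
read a: {A, B, D, E}
Reachable ∩ accepting = {D} — nonempty.

accepted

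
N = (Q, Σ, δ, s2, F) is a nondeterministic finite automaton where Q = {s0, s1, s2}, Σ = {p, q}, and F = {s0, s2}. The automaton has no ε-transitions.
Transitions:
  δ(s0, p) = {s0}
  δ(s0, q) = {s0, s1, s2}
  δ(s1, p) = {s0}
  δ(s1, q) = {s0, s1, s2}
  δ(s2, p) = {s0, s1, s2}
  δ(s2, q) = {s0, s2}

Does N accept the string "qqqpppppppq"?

accepted

Start: {s2}
read q: {s0, s2}
read q: {s0, s1, s2}
read q: {s0, s1, s2}
read p: {s0, s1, s2}
read p: {s0, s1, s2}
read p: {s0, s1, s2}
read p: {s0, s1, s2}
read p: {s0, s1, s2}
read p: {s0, s1, s2}
read p: {s0, s1, s2}
read q: {s0, s1, s2}
Reachable ∩ accepting = {s0, s2} — nonempty.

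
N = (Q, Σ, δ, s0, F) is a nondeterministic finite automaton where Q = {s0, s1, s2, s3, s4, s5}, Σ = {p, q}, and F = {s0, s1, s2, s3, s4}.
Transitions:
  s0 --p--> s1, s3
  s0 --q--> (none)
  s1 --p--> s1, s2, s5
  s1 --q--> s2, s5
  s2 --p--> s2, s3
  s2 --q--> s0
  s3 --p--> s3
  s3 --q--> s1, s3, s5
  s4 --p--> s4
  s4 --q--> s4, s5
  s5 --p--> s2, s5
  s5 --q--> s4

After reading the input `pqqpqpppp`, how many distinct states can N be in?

Start: {s0}
read p: {s1, s3}
read q: {s1, s2, s3, s5}
read q: {s0, s1, s2, s3, s4, s5}
read p: {s1, s2, s3, s4, s5}
read q: {s0, s1, s2, s3, s4, s5}
read p: {s1, s2, s3, s4, s5}
read p: {s1, s2, s3, s4, s5}
read p: {s1, s2, s3, s4, s5}
read p: {s1, s2, s3, s4, s5}
Final reachable set {s1, s2, s3, s4, s5} has 5 states.

5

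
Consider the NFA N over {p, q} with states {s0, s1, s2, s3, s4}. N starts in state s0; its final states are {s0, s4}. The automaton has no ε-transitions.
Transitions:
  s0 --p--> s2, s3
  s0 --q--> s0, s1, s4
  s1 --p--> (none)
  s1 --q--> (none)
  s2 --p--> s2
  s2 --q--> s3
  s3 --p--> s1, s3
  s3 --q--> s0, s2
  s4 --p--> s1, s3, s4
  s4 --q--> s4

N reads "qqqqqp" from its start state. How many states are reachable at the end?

Start: {s0}
read q: {s0, s1, s4}
read q: {s0, s1, s4}
read q: {s0, s1, s4}
read q: {s0, s1, s4}
read q: {s0, s1, s4}
read p: {s1, s2, s3, s4}
Final reachable set {s1, s2, s3, s4} has 4 states.

4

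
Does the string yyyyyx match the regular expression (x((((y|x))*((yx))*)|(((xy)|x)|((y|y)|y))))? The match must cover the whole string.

no

No split of yyyyyx into u·v has x matching u and ((((y|x))*((yx))*)|(((xy)|x)|((y|y)|y))) matching v.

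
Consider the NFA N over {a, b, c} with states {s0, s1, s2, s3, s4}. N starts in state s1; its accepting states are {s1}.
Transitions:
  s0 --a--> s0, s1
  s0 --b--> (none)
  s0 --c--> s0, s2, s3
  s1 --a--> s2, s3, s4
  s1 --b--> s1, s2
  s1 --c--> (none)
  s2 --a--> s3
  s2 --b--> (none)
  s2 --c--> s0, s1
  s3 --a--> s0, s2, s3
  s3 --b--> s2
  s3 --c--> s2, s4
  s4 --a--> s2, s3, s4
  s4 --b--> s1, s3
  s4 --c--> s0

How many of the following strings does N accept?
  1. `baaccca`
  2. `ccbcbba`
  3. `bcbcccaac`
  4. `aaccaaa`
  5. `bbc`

4

`baaccca`: accepted
`ccbcbba`: rejected
`bcbcccaac`: accepted
`aaccaaa`: accepted
`bbc`: accepted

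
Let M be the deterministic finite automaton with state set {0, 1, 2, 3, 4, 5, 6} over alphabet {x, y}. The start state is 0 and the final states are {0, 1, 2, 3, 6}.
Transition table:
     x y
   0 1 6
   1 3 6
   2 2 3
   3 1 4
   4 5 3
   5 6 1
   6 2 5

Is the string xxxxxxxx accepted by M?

0 --x--> 1
1 --x--> 3
3 --x--> 1
1 --x--> 3
3 --x--> 1
1 --x--> 3
3 --x--> 1
1 --x--> 3
End in state 3, which is an accepting state.

accepted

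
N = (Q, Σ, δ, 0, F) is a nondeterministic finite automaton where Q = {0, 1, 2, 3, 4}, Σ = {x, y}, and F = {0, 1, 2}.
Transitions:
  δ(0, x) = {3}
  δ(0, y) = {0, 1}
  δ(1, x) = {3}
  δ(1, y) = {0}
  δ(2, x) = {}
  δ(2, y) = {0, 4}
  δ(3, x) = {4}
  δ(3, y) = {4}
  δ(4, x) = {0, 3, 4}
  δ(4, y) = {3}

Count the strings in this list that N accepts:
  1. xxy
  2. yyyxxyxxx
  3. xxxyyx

2

xxy: rejected
yyyxxyxxx: accepted
xxxyyx: accepted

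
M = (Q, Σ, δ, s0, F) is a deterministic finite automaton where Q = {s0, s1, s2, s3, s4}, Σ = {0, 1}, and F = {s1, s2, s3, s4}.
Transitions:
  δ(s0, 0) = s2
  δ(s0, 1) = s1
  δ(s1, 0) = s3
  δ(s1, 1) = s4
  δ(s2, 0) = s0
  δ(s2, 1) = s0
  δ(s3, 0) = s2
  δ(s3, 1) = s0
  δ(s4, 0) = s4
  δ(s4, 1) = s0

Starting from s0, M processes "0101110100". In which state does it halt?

s0 --0--> s2
s2 --1--> s0
s0 --0--> s2
s2 --1--> s0
s0 --1--> s1
s1 --1--> s4
s4 --0--> s4
s4 --1--> s0
s0 --0--> s2
s2 --0--> s0

s0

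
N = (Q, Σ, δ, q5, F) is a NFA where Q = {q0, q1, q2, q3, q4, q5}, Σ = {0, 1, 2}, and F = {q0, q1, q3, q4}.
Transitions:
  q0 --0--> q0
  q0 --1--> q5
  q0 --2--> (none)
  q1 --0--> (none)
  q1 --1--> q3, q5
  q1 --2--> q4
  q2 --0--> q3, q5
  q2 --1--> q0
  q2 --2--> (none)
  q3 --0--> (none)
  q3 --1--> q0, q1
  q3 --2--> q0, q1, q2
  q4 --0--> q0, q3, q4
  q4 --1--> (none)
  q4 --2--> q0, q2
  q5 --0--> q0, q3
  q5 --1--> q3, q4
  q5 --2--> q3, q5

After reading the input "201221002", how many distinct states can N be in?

Start: {q5}
read 2: {q3, q5}
read 0: {q0, q3}
read 1: {q0, q1, q5}
read 2: {q3, q4, q5}
read 2: {q0, q1, q2, q3, q5}
read 1: {q0, q1, q3, q4, q5}
read 0: {q0, q3, q4}
read 0: {q0, q3, q4}
read 2: {q0, q1, q2}
Final reachable set {q0, q1, q2} has 3 states.

3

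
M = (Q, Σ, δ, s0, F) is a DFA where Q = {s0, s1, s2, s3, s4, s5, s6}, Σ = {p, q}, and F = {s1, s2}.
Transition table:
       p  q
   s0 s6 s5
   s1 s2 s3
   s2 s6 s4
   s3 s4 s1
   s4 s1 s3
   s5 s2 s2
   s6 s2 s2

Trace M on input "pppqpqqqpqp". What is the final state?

s0 --p--> s6
s6 --p--> s2
s2 --p--> s6
s6 --q--> s2
s2 --p--> s6
s6 --q--> s2
s2 --q--> s4
s4 --q--> s3
s3 --p--> s4
s4 --q--> s3
s3 --p--> s4

s4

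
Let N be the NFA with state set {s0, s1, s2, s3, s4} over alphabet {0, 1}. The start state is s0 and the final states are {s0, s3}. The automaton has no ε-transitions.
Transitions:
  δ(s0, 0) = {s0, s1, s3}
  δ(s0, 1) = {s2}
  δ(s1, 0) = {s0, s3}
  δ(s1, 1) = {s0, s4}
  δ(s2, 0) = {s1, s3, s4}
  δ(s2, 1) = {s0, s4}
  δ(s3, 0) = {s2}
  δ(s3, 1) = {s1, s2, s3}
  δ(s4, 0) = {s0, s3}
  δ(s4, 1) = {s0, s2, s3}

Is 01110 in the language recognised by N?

accepted

Start: {s0}
read 0: {s0, s1, s3}
read 1: {s0, s1, s2, s3, s4}
read 1: {s0, s1, s2, s3, s4}
read 1: {s0, s1, s2, s3, s4}
read 0: {s0, s1, s2, s3, s4}
Reachable ∩ accepting = {s0, s3} — nonempty.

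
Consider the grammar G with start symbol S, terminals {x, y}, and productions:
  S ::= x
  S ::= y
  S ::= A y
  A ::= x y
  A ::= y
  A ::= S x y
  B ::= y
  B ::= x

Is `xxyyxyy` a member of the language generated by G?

yes

S ⇒ Ay ⇒ Sxyy ⇒ Ayxyy ⇒ Sxyyxyy ⇒ xxyyxyy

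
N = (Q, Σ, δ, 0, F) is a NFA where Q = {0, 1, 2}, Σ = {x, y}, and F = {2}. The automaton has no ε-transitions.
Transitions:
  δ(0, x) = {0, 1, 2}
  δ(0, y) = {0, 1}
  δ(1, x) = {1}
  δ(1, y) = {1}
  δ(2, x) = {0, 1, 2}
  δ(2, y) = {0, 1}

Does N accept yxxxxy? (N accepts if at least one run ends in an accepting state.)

Start: {0}
read y: {0, 1}
read x: {0, 1, 2}
read x: {0, 1, 2}
read x: {0, 1, 2}
read x: {0, 1, 2}
read y: {0, 1}
Reachable ∩ accepting = {} — empty.

rejected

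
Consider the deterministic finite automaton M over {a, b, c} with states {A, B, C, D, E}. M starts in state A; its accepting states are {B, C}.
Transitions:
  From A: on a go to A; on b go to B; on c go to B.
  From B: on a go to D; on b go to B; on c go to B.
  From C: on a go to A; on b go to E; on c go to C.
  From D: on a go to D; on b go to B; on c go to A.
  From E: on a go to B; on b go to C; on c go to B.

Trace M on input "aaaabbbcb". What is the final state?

A --a--> A
A --a--> A
A --a--> A
A --a--> A
A --b--> B
B --b--> B
B --b--> B
B --c--> B
B --b--> B

B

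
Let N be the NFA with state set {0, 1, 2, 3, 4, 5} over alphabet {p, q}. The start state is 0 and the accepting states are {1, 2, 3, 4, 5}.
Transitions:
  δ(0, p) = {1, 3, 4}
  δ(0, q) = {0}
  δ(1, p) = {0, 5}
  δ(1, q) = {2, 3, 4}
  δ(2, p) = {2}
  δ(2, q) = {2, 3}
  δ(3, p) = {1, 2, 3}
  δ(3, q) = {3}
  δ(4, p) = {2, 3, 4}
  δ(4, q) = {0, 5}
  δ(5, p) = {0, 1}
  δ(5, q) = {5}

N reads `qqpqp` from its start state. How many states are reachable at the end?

5

Start: {0}
read q: {0}
read q: {0}
read p: {1, 3, 4}
read q: {0, 2, 3, 4, 5}
read p: {0, 1, 2, 3, 4}
Final reachable set {0, 1, 2, 3, 4} has 5 states.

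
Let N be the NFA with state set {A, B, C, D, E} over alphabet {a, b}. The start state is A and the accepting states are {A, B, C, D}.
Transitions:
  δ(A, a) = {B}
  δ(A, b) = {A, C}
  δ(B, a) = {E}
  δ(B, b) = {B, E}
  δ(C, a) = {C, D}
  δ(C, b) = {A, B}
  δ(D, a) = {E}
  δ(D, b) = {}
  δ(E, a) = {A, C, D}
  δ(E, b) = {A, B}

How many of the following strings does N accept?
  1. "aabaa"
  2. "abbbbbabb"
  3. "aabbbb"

"aabaa": accepted
"abbbbbabb": accepted
"aabbbb": accepted

3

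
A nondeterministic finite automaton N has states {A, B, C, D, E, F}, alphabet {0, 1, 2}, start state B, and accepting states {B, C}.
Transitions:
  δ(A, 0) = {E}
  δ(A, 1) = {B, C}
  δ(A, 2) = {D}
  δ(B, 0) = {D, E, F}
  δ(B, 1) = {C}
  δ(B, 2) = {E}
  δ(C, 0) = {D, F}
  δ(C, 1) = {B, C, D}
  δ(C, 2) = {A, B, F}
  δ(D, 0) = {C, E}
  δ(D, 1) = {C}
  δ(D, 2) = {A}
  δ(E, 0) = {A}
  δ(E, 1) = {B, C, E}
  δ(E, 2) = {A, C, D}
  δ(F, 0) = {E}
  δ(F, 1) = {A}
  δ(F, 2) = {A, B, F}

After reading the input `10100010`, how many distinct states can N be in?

4

Start: {B}
read 1: {C}
read 0: {D, F}
read 1: {A, C}
read 0: {D, E, F}
read 0: {A, C, E}
read 0: {A, D, E, F}
read 1: {A, B, C, E}
read 0: {A, D, E, F}
Final reachable set {A, D, E, F} has 4 states.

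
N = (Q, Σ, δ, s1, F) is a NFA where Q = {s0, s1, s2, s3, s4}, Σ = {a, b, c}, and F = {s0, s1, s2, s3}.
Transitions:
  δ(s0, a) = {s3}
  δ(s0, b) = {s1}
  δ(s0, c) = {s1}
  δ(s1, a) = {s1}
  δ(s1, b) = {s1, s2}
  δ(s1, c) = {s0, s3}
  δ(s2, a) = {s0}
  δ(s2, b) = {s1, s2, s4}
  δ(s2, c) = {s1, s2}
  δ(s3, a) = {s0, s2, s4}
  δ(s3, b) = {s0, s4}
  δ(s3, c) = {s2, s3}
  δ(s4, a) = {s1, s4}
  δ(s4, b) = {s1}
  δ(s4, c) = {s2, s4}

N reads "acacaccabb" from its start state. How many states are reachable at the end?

3

Start: {s1}
read a: {s1}
read c: {s0, s3}
read a: {s0, s2, s3, s4}
read c: {s1, s2, s3, s4}
read a: {s0, s1, s2, s4}
read c: {s0, s1, s2, s3, s4}
read c: {s0, s1, s2, s3, s4}
read a: {s0, s1, s2, s3, s4}
read b: {s0, s1, s2, s4}
read b: {s1, s2, s4}
Final reachable set {s1, s2, s4} has 3 states.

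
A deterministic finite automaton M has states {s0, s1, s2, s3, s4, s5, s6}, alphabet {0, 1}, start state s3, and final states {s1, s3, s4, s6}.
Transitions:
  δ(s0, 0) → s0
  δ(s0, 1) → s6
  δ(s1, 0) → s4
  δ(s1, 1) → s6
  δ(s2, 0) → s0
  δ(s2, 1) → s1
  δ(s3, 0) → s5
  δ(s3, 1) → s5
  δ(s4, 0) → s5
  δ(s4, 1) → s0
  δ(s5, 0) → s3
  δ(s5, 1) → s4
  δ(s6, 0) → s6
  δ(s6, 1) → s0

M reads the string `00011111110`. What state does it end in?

s3 --0--> s5
s5 --0--> s3
s3 --0--> s5
s5 --1--> s4
s4 --1--> s0
s0 --1--> s6
s6 --1--> s0
s0 --1--> s6
s6 --1--> s0
s0 --1--> s6
s6 --0--> s6

s6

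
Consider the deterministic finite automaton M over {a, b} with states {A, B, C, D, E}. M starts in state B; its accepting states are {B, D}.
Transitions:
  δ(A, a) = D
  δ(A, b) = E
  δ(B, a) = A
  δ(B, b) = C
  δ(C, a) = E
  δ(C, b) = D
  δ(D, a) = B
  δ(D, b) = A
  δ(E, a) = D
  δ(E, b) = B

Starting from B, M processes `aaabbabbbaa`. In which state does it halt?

B

B --a--> A
A --a--> D
D --a--> B
B --b--> C
C --b--> D
D --a--> B
B --b--> C
C --b--> D
D --b--> A
A --a--> D
D --a--> B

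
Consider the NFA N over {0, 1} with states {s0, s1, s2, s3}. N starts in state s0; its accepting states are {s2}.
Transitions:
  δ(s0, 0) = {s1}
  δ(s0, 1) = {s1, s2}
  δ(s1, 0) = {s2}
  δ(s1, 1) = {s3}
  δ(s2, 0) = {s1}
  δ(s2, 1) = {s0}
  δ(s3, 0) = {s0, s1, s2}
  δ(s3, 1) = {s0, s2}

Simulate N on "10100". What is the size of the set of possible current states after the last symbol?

Start: {s0}
read 1: {s1, s2}
read 0: {s1, s2}
read 1: {s0, s3}
read 0: {s0, s1, s2}
read 0: {s1, s2}
Final reachable set {s1, s2} has 2 states.

2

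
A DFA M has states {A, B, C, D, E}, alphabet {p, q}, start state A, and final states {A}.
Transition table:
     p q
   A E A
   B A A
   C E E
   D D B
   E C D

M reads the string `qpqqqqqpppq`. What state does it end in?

D

A --q--> A
A --p--> E
E --q--> D
D --q--> B
B --q--> A
A --q--> A
A --q--> A
A --p--> E
E --p--> C
C --p--> E
E --q--> D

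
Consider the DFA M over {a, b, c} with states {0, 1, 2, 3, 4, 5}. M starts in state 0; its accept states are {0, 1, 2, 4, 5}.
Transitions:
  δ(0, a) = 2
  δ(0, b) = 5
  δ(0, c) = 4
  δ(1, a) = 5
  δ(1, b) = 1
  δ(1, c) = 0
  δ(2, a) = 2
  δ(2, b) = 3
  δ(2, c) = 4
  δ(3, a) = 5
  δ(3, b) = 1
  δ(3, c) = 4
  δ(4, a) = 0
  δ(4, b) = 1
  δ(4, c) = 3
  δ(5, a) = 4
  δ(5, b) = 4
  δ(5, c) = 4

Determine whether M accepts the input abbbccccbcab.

rejected

0 --a--> 2
2 --b--> 3
3 --b--> 1
1 --b--> 1
1 --c--> 0
0 --c--> 4
4 --c--> 3
3 --c--> 4
4 --b--> 1
1 --c--> 0
0 --a--> 2
2 --b--> 3
End in state 3, which is not an accepting state.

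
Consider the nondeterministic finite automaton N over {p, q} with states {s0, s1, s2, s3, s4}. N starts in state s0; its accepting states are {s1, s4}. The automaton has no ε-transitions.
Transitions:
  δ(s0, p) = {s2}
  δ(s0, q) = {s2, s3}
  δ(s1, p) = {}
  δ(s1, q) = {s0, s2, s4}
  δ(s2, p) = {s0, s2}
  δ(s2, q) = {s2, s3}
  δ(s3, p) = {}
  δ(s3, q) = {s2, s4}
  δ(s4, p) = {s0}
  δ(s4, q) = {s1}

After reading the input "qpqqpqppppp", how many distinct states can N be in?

Start: {s0}
read q: {s2, s3}
read p: {s0, s2}
read q: {s2, s3}
read q: {s2, s3, s4}
read p: {s0, s2}
read q: {s2, s3}
read p: {s0, s2}
read p: {s0, s2}
read p: {s0, s2}
read p: {s0, s2}
read p: {s0, s2}
Final reachable set {s0, s2} has 2 states.

2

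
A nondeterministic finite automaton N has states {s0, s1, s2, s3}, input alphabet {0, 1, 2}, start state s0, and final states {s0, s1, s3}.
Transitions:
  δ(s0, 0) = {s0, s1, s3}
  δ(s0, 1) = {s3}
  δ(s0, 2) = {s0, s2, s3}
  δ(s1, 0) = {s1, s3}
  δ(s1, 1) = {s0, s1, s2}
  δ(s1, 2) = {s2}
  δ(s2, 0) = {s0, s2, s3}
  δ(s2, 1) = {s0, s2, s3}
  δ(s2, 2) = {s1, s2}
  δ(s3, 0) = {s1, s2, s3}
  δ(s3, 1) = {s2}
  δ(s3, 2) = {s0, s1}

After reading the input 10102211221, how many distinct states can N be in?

Start: {s0}
read 1: {s3}
read 0: {s1, s2, s3}
read 1: {s0, s1, s2, s3}
read 0: {s0, s1, s2, s3}
read 2: {s0, s1, s2, s3}
read 2: {s0, s1, s2, s3}
read 1: {s0, s1, s2, s3}
read 1: {s0, s1, s2, s3}
read 2: {s0, s1, s2, s3}
read 2: {s0, s1, s2, s3}
read 1: {s0, s1, s2, s3}
Final reachable set {s0, s1, s2, s3} has 4 states.

4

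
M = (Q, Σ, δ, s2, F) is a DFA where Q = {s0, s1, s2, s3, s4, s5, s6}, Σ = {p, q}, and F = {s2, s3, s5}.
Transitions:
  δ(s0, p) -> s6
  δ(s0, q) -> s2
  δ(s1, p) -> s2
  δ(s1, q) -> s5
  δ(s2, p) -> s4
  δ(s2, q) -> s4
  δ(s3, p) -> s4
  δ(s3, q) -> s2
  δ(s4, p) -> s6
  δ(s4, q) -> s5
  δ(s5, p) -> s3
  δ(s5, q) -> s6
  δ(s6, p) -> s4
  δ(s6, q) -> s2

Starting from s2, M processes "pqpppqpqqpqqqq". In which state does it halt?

s4

s2 --p--> s4
s4 --q--> s5
s5 --p--> s3
s3 --p--> s4
s4 --p--> s6
s6 --q--> s2
s2 --p--> s4
s4 --q--> s5
s5 --q--> s6
s6 --p--> s4
s4 --q--> s5
s5 --q--> s6
s6 --q--> s2
s2 --q--> s4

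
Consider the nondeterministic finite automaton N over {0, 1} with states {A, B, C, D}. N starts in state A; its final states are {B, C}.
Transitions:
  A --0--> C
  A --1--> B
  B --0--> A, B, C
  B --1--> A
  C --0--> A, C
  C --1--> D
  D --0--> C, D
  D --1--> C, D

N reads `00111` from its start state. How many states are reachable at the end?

Start: {A}
read 0: {C}
read 0: {A, C}
read 1: {B, D}
read 1: {A, C, D}
read 1: {B, C, D}
Final reachable set {B, C, D} has 3 states.

3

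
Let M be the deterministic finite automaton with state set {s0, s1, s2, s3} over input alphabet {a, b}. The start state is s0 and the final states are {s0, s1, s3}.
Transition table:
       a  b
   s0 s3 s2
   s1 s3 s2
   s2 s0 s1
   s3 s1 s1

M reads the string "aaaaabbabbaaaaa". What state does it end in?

s0 --a--> s3
s3 --a--> s1
s1 --a--> s3
s3 --a--> s1
s1 --a--> s3
s3 --b--> s1
s1 --b--> s2
s2 --a--> s0
s0 --b--> s2
s2 --b--> s1
s1 --a--> s3
s3 --a--> s1
s1 --a--> s3
s3 --a--> s1
s1 --a--> s3

s3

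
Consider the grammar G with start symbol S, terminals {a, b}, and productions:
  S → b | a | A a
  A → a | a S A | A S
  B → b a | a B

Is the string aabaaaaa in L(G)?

S ⇒ Aa ⇒ ASa ⇒ aSASa ⇒ aAaASa ⇒ aASaASa ⇒ aASSaASa ⇒ aaSSaASa ⇒ aabSaASa ⇒ aabaaASa ⇒ aabaaaSa ⇒ aabaaaaa

yes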